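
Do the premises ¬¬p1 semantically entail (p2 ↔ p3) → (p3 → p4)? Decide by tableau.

Initial set: {¬¬p1; ¬((p2 ↔ p3) → (p3 → p4))}.
¬¬p1: drop double negation, giving p1.
¬((p2 ↔ p3) → (p3 → p4)): α-rule — add (p2 ↔ p3), ¬(p3 → p4).
¬(p3 → p4): α-rule — add p3, ¬p4.
(p2 ↔ p3): β-rule — branch into p2, p3  //  ¬p2, ¬p3.
  branch 1 (add p2, p3):
    ○ open, literals {p1=T, p2=T, p3=T, p4=F}.
  branch 2 (add ¬p2, ¬p3):
    × closes — contains both p3 and ¬p3.
1 branch closed, 1 open.
An open branch gives a countermodel: p1=T, p2=T, p3=T, p4=F (unmentioned atoms arbitrary); the premises hold there but the conclusion fails.

No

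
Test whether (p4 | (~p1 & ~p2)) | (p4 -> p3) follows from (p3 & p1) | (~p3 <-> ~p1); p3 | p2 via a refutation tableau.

Initial set: {((p3 & p1) | (~p3 <-> ~p1)); (p3 | p2); ~((p4 | (~p1 & ~p2)) | (p4 -> p3))}.
~((p4 | (~p1 & ~p2)) | (p4 -> p3)): α-rule — add ~(p4 | (~p1 & ~p2)), ~(p4 -> p3).
~(p4 | (~p1 & ~p2)): α-rule — add ~p4, ~(~p1 & ~p2).
~(p4 -> p3): α-rule — add p4, ~p3.
× closes — contains both p4 and ~p4.
All 1 branch closes.
Every branch closed, so the premises entail the conclusion.

Yes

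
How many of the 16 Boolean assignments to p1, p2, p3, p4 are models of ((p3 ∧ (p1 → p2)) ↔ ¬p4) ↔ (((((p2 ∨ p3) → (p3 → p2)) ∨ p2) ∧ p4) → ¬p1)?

Initial set: {T (((p3 ∧ (p1 → p2)) ↔ ¬p4) ↔ (((((p2 ∨ p3) → (p3 → p2)) ∨ p2) ∧ p4) → ¬p1))}.
T (((p3 ∧ (p1 → p2)) ↔ ¬p4) ↔ (((((p2 ∨ p3) → (p3 → p2)) ∨ p2) ∧ p4) → ¬p1)): β-rule — branch into T ((p3 ∧ (p1 → p2)) ↔ ¬p4), T (((((p2 ∨ p3) → (p3 → p2)) ∨ p2) ∧ p4) → ¬p1)  //  F ((p3 ∧ (p1 → p2)) ↔ ¬p4), F (((((p2 ∨ p3) → (p3 → p2)) ∨ p2) ∧ p4) → ¬p1).
  branch 1 (add T ((p3 ∧ (p1 → p2)) ↔ ¬p4), T (((((p2 ∨ p3) → (p3 → p2)) ∨ p2) ∧ p4) → ¬p1)):
    T ((p3 ∧ (p1 → p2)) ↔ ¬p4): β-rule — branch into T (p3 ∧ (p1 → p2)), T ¬p4  //  F (p3 ∧ (p1 → p2)), F ¬p4.
      branch 1.1 (add T (p3 ∧ (p1 → p2)), T ¬p4):
        T (p3 ∧ (p1 → p2)): α-rule — add T p3, T (p1 → p2).
        T (((((p2 ∨ p3) → (p3 → p2)) ∨ p2) ∧ p4) → ¬p1): β-rule — branch into F ((((p2 ∨ p3) → (p3 → p2)) ∨ p2) ∧ p4)  //  T ¬p1.
          branch 1.1.1 (add F ((((p2 ∨ p3) → (p3 → p2)) ∨ p2) ∧ p4)):
            T (p1 → p2): β-rule — branch into F p1  //  T p2.
              branch 1.1.1.1 (add F p1):
                F ((((p2 ∨ p3) → (p3 → p2)) ∨ p2) ∧ p4): β-rule — branch into F (((p2 ∨ p3) → (p3 → p2)) ∨ p2)  //  F p4.
                  branch 1.1.1.1.1 (add F (((p2 ∨ p3) → (p3 → p2)) ∨ p2)):
                    F (((p2 ∨ p3) → (p3 → p2)) ∨ p2): α-rule — add F ((p2 ∨ p3) → (p3 → p2)), F p2.
                    F ((p2 ∨ p3) → (p3 → p2)): α-rule — add T (p2 ∨ p3), F (p3 → p2).
                    F (p3 → p2): α-rule — add T p3, F p2.
                    T (p2 ∨ p3): β-rule — branch into T p2  //  T p3.
                      branch 1.1.1.1.1.1 (add T p2):
                        × closes — contains both p2 and ¬p2.
                      branch 1.1.1.1.1.2 (add T p3):
                        ○ open, literals {p1=F, p2=F, p3=T, p4=F}.
                  branch 1.1.1.1.2 (add F p4):
                    ○ open, literals {p1=F, p3=T, p4=F}.
              branch 1.1.1.2 (add T p2):
                F ((((p2 ∨ p3) → (p3 → p2)) ∨ p2) ∧ p4): β-rule — branch into F (((p2 ∨ p3) → (p3 → p2)) ∨ p2)  //  F p4.
                  branch 1.1.1.2.1 (add F (((p2 ∨ p3) → (p3 → p2)) ∨ p2)):
                    F (((p2 ∨ p3) → (p3 → p2)) ∨ p2): α-rule — add F ((p2 ∨ p3) → (p3 → p2)), F p2.
                    × closes — contains both p2 and ¬p2.
                  branch 1.1.1.2.2 (add F p4):
                    ○ open, literals {p2=T, p3=T, p4=F}.
          branch 1.1.2 (add T ¬p1):
            T (p1 → p2): β-rule — branch into F p1  //  T p2.
              branch 1.1.2.1 (add F p1):
                ○ open, literals {p1=F, p3=T, p4=F}.
              branch 1.1.2.2 (add T p2):
                ○ open, literals {p1=F, p2=T, p3=T, p4=F}.
      branch 1.2 (add F (p3 ∧ (p1 → p2)), F ¬p4):
        T (((((p2 ∨ p3) → (p3 → p2)) ∨ p2) ∧ p4) → ¬p1): β-rule — branch into F ((((p2 ∨ p3) → (p3 → p2)) ∨ p2) ∧ p4)  //  T ¬p1.
          branch 1.2.1 (add F ((((p2 ∨ p3) → (p3 → p2)) ∨ p2) ∧ p4)):
            F (p3 ∧ (p1 → p2)): β-rule — branch into F p3  //  F (p1 → p2).
              branch 1.2.1.1 (add F p3):
                F ((((p2 ∨ p3) → (p3 → p2)) ∨ p2) ∧ p4): β-rule — branch into F (((p2 ∨ p3) → (p3 → p2)) ∨ p2)  //  F p4.
                  branch 1.2.1.1.1 (add F (((p2 ∨ p3) → (p3 → p2)) ∨ p2)):
                    F (((p2 ∨ p3) → (p3 → p2)) ∨ p2): α-rule — add F ((p2 ∨ p3) → (p3 → p2)), F p2.
                    F ((p2 ∨ p3) → (p3 → p2)): α-rule — add T (p2 ∨ p3), F (p3 → p2).
                    F (p3 → p2): α-rule — add T p3, F p2.
                    × closes — contains both p3 and ¬p3.
                  branch 1.2.1.1.2 (add F p4):
                    × closes — contains both p4 and ¬p4.
              branch 1.2.1.2 (add F (p1 → p2)):
                F (p1 → p2): α-rule — add T p1, F p2.
                F ((((p2 ∨ p3) → (p3 → p2)) ∨ p2) ∧ p4): β-rule — branch into F (((p2 ∨ p3) → (p3 → p2)) ∨ p2)  //  F p4.
                  branch 1.2.1.2.1 (add F (((p2 ∨ p3) → (p3 → p2)) ∨ p2)):
                    F (((p2 ∨ p3) → (p3 → p2)) ∨ p2): α-rule — add F ((p2 ∨ p3) → (p3 → p2)), F p2.
                    F ((p2 ∨ p3) → (p3 → p2)): α-rule — add T (p2 ∨ p3), F (p3 → p2).
                    F (p3 → p2): α-rule — add T p3, F p2.
                    T (p2 ∨ p3): β-rule — branch into T p2  //  T p3.
                      branch 1.2.1.2.1.1 (add T p2):
                        × closes — contains both p2 and ¬p2.
                      branch 1.2.1.2.1.2 (add T p3):
                        ○ open, literals {p1=T, p2=F, p3=T, p4=T}.
                  branch 1.2.1.2.2 (add F p4):
                    × closes — contains both p4 and ¬p4.
          branch 1.2.2 (add T ¬p1):
            F (p3 ∧ (p1 → p2)): β-rule — branch into F p3  //  F (p1 → p2).
              branch 1.2.2.1 (add F p3):
                ○ open, literals {p1=F, p3=F, p4=T}.
              branch 1.2.2.2 (add F (p1 → p2)):
                F (p1 → p2): α-rule — add T p1, F p2.
                × closes — contains both p1 and ¬p1.
  branch 2 (add F ((p3 ∧ (p1 → p2)) ↔ ¬p4), F (((((p2 ∨ p3) → (p3 → p2)) ∨ p2) ∧ p4) → ¬p1)):
    F (((((p2 ∨ p3) → (p3 → p2)) ∨ p2) ∧ p4) → ¬p1): α-rule — add T ((((p2 ∨ p3) → (p3 → p2)) ∨ p2) ∧ p4), F ¬p1.
    T ((((p2 ∨ p3) → (p3 → p2)) ∨ p2) ∧ p4): α-rule — add T (((p2 ∨ p3) → (p3 → p2)) ∨ p2), T p4.
    F ((p3 ∧ (p1 → p2)) ↔ ¬p4): β-rule — branch into T (p3 ∧ (p1 → p2)), F ¬p4  //  F (p3 ∧ (p1 → p2)), T ¬p4.
      branch 2.1 (add T (p3 ∧ (p1 → p2)), F ¬p4):
        T (p3 ∧ (p1 → p2)): α-rule — add T p3, T (p1 → p2).
        T (((p2 ∨ p3) → (p3 → p2)) ∨ p2): β-rule — branch into T ((p2 ∨ p3) → (p3 → p2))  //  T p2.
          branch 2.1.1 (add T ((p2 ∨ p3) → (p3 → p2))):
            T (p1 → p2): β-rule — branch into F p1  //  T p2.
              branch 2.1.1.1 (add F p1):
                × closes — contains both p1 and ¬p1.
              branch 2.1.1.2 (add T p2):
                T ((p2 ∨ p3) → (p3 → p2)): β-rule — branch into F (p2 ∨ p3)  //  T (p3 → p2).
                  branch 2.1.1.2.1 (add F (p2 ∨ p3)):
                    F (p2 ∨ p3): α-rule — add F p2, F p3.
                    × closes — contains both p2 and ¬p2.
                  branch 2.1.1.2.2 (add T (p3 → p2)):
                    T (p3 → p2): β-rule — branch into F p3  //  T p2.
                      branch 2.1.1.2.2.1 (add F p3):
                        × closes — contains both p3 and ¬p3.
                      branch 2.1.1.2.2.2 (add T p2):
                        ○ open, literals {p1=T, p2=T, p3=T, p4=T}.
          branch 2.1.2 (add T p2):
            T (p1 → p2): β-rule — branch into F p1  //  T p2.
              branch 2.1.2.1 (add F p1):
                × closes — contains both p1 and ¬p1.
              branch 2.1.2.2 (add T p2):
                ○ open, literals {p1=T, p2=T, p3=T, p4=T}.
      branch 2.2 (add F (p3 ∧ (p1 → p2)), T ¬p4):
        × closes — contains both p4 and ¬p4.
12 branches closed, 9 open.
Each open branch fixes some atoms; the unmentioned ones are free. Counting distinct full assignments: branch {p1=F, p2=F, p3=T, p4=F} (none free) contributes 1 new; branch {p1=F, p3=T, p4=F} (p2) contributes 1 new; branch {p2=T, p3=T, p4=F} (p1) contributes 1 new; branch {p1=F, p3=T, p4=F} (p2) contributes 0 new; branch {p1=F, p2=T, p3=T, p4=F} (none free) contributes 0 new; branch {p1=T, p2=F, p3=T, p4=T} (none free) contributes 1 new; branch {p1=F, p3=F, p4=T} (p2) contributes 2 new; branch {p1=T, p2=T, p3=T, p4=T} (none free) contributes 1 new; branch {p1=T, p2=T, p3=T, p4=T} (none free) contributes 0 new. Total: 7.

7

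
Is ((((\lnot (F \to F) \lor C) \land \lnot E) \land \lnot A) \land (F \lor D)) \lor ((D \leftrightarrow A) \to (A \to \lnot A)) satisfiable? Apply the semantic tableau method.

Satisfiable

Initial set: {(((((\lnot (F \to F) \lor C) \land \lnot E) \land \lnot A) \land (F \lor D)) \lor ((D \leftrightarrow A) \to (A \to \lnot A)))}.
(((((\lnot (F \to F) \lor C) \land \lnot E) \land \lnot A) \land (F \lor D)) \lor ((D \leftrightarrow A) \to (A \to \lnot A))): β-rule — branch into ((((\lnot (F \to F) \lor C) \land \lnot E) \land \lnot A) \land (F \lor D))  //  ((D \leftrightarrow A) \to (A \to \lnot A)).
  branch 1 (add ((((\lnot (F \to F) \lor C) \land \lnot E) \land \lnot A) \land (F \lor D))):
    ((((\lnot (F \to F) \lor C) \land \lnot E) \land \lnot A) \land (F \lor D)): α-rule — add (((\lnot (F \to F) \lor C) \land \lnot E) \land \lnot A), (F \lor D).
    (((\lnot (F \to F) \lor C) \land \lnot E) \land \lnot A): α-rule — add ((\lnot (F \to F) \lor C) \land \lnot E), \lnot A.
    ((\lnot (F \to F) \lor C) \land \lnot E): α-rule — add (\lnot (F \to F) \lor C), \lnot E.
    (F \lor D): β-rule — branch into F  //  D.
      branch 1.1 (add F):
        (\lnot (F \to F) \lor C): β-rule — branch into \lnot (F \to F)  //  C.
          branch 1.1.1 (add \lnot (F \to F)):
            \lnot (F \to F): α-rule — add F, \lnot F.
            × closes — contains both F and \lnot F.
          branch 1.1.2 (add C):
            ○ open, literals {A=0, C=1, E=0, F=1}.
      branch 1.2 (add D):
        (\lnot (F \to F) \lor C): β-rule — branch into \lnot (F \to F)  //  C.
          branch 1.2.1 (add \lnot (F \to F)):
            \lnot (F \to F): α-rule — add F, \lnot F.
            × closes — contains both F and \lnot F.
          branch 1.2.2 (add C):
            ○ open, literals {A=0, C=1, D=1, E=0}.
  branch 2 (add ((D \leftrightarrow A) \to (A \to \lnot A))):
    ((D \leftrightarrow A) \to (A \to \lnot A)): β-rule — branch into \lnot (D \leftrightarrow A)  //  (A \to \lnot A).
      branch 2.1 (add \lnot (D \leftrightarrow A)):
        \lnot (D \leftrightarrow A): β-rule — branch into D, \lnot A  //  \lnot D, A.
          branch 2.1.1 (add D, \lnot A):
            ○ open, literals {A=0, D=1}.
          branch 2.1.2 (add \lnot D, A):
            ○ open, literals {A=1, D=0}.
      branch 2.2 (add (A \to \lnot A)):
        (A \to \lnot A): β-rule — branch into \lnot A  //  \lnot A.
          branch 2.2.1 (add \lnot A):
            ○ open, literals {A=0}.
          branch 2.2.2 (add \lnot A):
            ○ open, literals {A=0}.
2 branches closed, 6 open.
An open branch gives a satisfying assignment: A=0, C=1, E=0, F=1.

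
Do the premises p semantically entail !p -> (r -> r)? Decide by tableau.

Yes

Initial set: {p; !(!p -> (r -> r))}.
!(!p -> (r -> r)): α-rule — add !p, !(r -> r).
× closes — contains both p and !p.
All 1 branch closes.
Every branch closed, so the premises entail the conclusion.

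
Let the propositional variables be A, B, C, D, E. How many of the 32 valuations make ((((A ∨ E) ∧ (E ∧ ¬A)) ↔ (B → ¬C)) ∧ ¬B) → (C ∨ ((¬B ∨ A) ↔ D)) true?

31

Initial set: {(((((A ∨ E) ∧ (E ∧ ¬A)) ↔ (B → ¬C)) ∧ ¬B) → (C ∨ ((¬B ∨ A) ↔ D)))}.
(((((A ∨ E) ∧ (E ∧ ¬A)) ↔ (B → ¬C)) ∧ ¬B) → (C ∨ ((¬B ∨ A) ↔ D))): β-rule — branch into ¬((((A ∨ E) ∧ (E ∧ ¬A)) ↔ (B → ¬C)) ∧ ¬B)  //  (C ∨ ((¬B ∨ A) ↔ D)).
  branch 1 (add ¬((((A ∨ E) ∧ (E ∧ ¬A)) ↔ (B → ¬C)) ∧ ¬B)):
    ¬((((A ∨ E) ∧ (E ∧ ¬A)) ↔ (B → ¬C)) ∧ ¬B): β-rule — branch into ¬(((A ∨ E) ∧ (E ∧ ¬A)) ↔ (B → ¬C))  //  ¬¬B.
      branch 1.1 (add ¬(((A ∨ E) ∧ (E ∧ ¬A)) ↔ (B → ¬C))):
        ¬(((A ∨ E) ∧ (E ∧ ¬A)) ↔ (B → ¬C)): β-rule — branch into ((A ∨ E) ∧ (E ∧ ¬A)), ¬(B → ¬C)  //  ¬((A ∨ E) ∧ (E ∧ ¬A)), (B → ¬C).
          branch 1.1.1 (add ((A ∨ E) ∧ (E ∧ ¬A)), ¬(B → ¬C)):
            ((A ∨ E) ∧ (E ∧ ¬A)): α-rule — add (A ∨ E), (E ∧ ¬A).
            ¬(B → ¬C): α-rule — add B, ¬¬C.
            (E ∧ ¬A): α-rule — add E, ¬A.
            (A ∨ E): β-rule — branch into A  //  E.
              branch 1.1.1.1 (add A):
                × closes — contains both A and ¬A.
              branch 1.1.1.2 (add E):
                ○ open, literals {A=F, B=T, C=T, E=T}.
          branch 1.1.2 (add ¬((A ∨ E) ∧ (E ∧ ¬A)), (B → ¬C)):
            ¬((A ∨ E) ∧ (E ∧ ¬A)): β-rule — branch into ¬(A ∨ E)  //  ¬(E ∧ ¬A).
              branch 1.1.2.1 (add ¬(A ∨ E)):
                ¬(A ∨ E): α-rule — add ¬A, ¬E.
                (B → ¬C): β-rule — branch into ¬B  //  ¬C.
                  branch 1.1.2.1.1 (add ¬B):
                    ○ open, literals {A=F, B=F, E=F}.
                  branch 1.1.2.1.2 (add ¬C):
                    ○ open, literals {A=F, C=F, E=F}.
              branch 1.1.2.2 (add ¬(E ∧ ¬A)):
                (B → ¬C): β-rule — branch into ¬B  //  ¬C.
                  branch 1.1.2.2.1 (add ¬B):
                    ¬(E ∧ ¬A): β-rule — branch into ¬E  //  ¬¬A.
                      branch 1.1.2.2.1.1 (add ¬E):
                        ○ open, literals {B=F, E=F}.
                      branch 1.1.2.2.1.2 (add ¬¬A):
                        ○ open, literals {A=T, B=F}.
                  branch 1.1.2.2.2 (add ¬C):
                    ¬(E ∧ ¬A): β-rule — branch into ¬E  //  ¬¬A.
                      branch 1.1.2.2.2.1 (add ¬E):
                        ○ open, literals {C=F, E=F}.
                      branch 1.1.2.2.2.2 (add ¬¬A):
                        ○ open, literals {A=T, C=F}.
      branch 1.2 (add ¬¬B):
        ○ open, literals {B=T}.
  branch 2 (add (C ∨ ((¬B ∨ A) ↔ D))):
    (C ∨ ((¬B ∨ A) ↔ D)): β-rule — branch into C  //  ((¬B ∨ A) ↔ D).
      branch 2.1 (add C):
        ○ open, literals {C=T}.
      branch 2.2 (add ((¬B ∨ A) ↔ D)):
        ((¬B ∨ A) ↔ D): β-rule — branch into (¬B ∨ A), D  //  ¬(¬B ∨ A), ¬D.
          branch 2.2.1 (add (¬B ∨ A), D):
            (¬B ∨ A): β-rule — branch into ¬B  //  A.
              branch 2.2.1.1 (add ¬B):
                ○ open, literals {B=F, D=T}.
              branch 2.2.1.2 (add A):
                ○ open, literals {A=T, D=T}.
          branch 2.2.2 (add ¬(¬B ∨ A), ¬D):
            ¬(¬B ∨ A): α-rule — add ¬¬B, ¬A.
            ○ open, literals {A=F, B=T, D=F}.
1 branch closed, 12 open.
Each open branch fixes some atoms; the unmentioned ones are free. Counting distinct full assignments: branch {A=F, B=T, C=T, E=T} (D) contributes 2 new; branch {A=F, B=F, E=F} (C, D) contributes 4 new; branch {A=F, C=F, E=F} (B, D) contributes 2 new; branch {B=F, E=F} (A, C, D) contributes 4 new; branch {A=T, B=F} (C, D, E) contributes 4 new; branch {C=F, E=F} (A, B, D) contributes 2 new; branch {A=T, C=F} (B, D, E) contributes 2 new; branch {B=T} (A, C, D, E) contributes 8 new; branch {C=T} (A, B, D, E) contributes 2 new; branch {B=F, D=T} (A, C, E) contributes 1 new; branch {A=T, D=T} (B, C, E) contributes 0 new; branch {A=F, B=T, D=F} (C, E) contributes 0 new. Total: 31.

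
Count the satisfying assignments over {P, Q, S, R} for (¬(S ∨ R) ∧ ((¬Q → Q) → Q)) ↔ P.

Initial set: {T ((¬(S ∨ R) ∧ ((¬Q → Q) → Q)) ↔ P)}.
T ((¬(S ∨ R) ∧ ((¬Q → Q) → Q)) ↔ P): β-rule — branch into T (¬(S ∨ R) ∧ ((¬Q → Q) → Q)), T P  //  F (¬(S ∨ R) ∧ ((¬Q → Q) → Q)), F P.
  branch 1 (add T (¬(S ∨ R) ∧ ((¬Q → Q) → Q)), T P):
    T (¬(S ∨ R) ∧ ((¬Q → Q) → Q)): α-rule — add T ¬(S ∨ R), T ((¬Q → Q) → Q).
    T ¬(S ∨ R): α-rule — add F S, F R.
    T ((¬Q → Q) → Q): β-rule — branch into F (¬Q → Q)  //  T Q.
      branch 1.1 (add F (¬Q → Q)):
        F (¬Q → Q): α-rule — add T ¬Q, F Q.
        ○ open, literals {P=true, Q=false, R=false, S=false}.
      branch 1.2 (add T Q):
        ○ open, literals {P=true, Q=true, R=false, S=false}.
  branch 2 (add F (¬(S ∨ R) ∧ ((¬Q → Q) → Q)), F P):
    F (¬(S ∨ R) ∧ ((¬Q → Q) → Q)): β-rule — branch into F ¬(S ∨ R)  //  F ((¬Q → Q) → Q).
      branch 2.1 (add F ¬(S ∨ R)):
        F ¬(S ∨ R): β-rule — branch into T S  //  T R.
          branch 2.1.1 (add T S):
            ○ open, literals {P=false, S=true}.
          branch 2.1.2 (add T R):
            ○ open, literals {P=false, R=true}.
      branch 2.2 (add F ((¬Q → Q) → Q)):
        F ((¬Q → Q) → Q): α-rule — add T (¬Q → Q), F Q.
        T (¬Q → Q): β-rule — branch into F ¬Q  //  T Q.
          branch 2.2.1 (add F ¬Q):
            × closes — contains both Q and ¬Q.
          branch 2.2.2 (add T Q):
            × closes — contains both Q and ¬Q.
2 branches closed, 4 open.
Each open branch fixes some atoms; the unmentioned ones are free. Counting distinct full assignments: branch {P=true, Q=false, R=false, S=false} (none free) contributes 1 new; branch {P=true, Q=true, R=false, S=false} (none free) contributes 1 new; branch {P=false, S=true} (Q, R) contributes 4 new; branch {P=false, R=true} (Q, S) contributes 2 new. Total: 8.

8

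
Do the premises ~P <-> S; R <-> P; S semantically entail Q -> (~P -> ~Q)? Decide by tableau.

No

Initial set: {(~P <-> S); (R <-> P); S; ~(Q -> (~P -> ~Q))}.
~(Q -> (~P -> ~Q)): α-rule — add Q, ~(~P -> ~Q).
~(~P -> ~Q): α-rule — add ~P, ~~Q.
(~P <-> S): β-rule — branch into ~P, S  //  ~~P, ~S.
  branch 1 (add ~P, S):
    (R <-> P): β-rule — branch into R, P  //  ~R, ~P.
      branch 1.1 (add R, P):
        × closes — contains both P and ~P.
      branch 1.2 (add ~R, ~P):
        ○ open, literals {P=F, Q=T, R=F, S=T}.
  branch 2 (add ~~P, ~S):
    × closes — contains both P and ~P.
2 branches closed, 1 open.
An open branch gives a countermodel: P=F, Q=T, R=F, S=T (unmentioned atoms arbitrary); the premises hold there but the conclusion fails.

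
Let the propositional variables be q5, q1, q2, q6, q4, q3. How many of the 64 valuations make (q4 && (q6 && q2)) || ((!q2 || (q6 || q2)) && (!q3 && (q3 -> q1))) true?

Initial set: {((q4 && (q6 && q2)) || ((!q2 || (q6 || q2)) && (!q3 && (q3 -> q1))))}.
((q4 && (q6 && q2)) || ((!q2 || (q6 || q2)) && (!q3 && (q3 -> q1)))): β-rule — branch into (q4 && (q6 && q2))  //  ((!q2 || (q6 || q2)) && (!q3 && (q3 -> q1))).
  branch 1 (add (q4 && (q6 && q2))):
    (q4 && (q6 && q2)): α-rule — add q4, (q6 && q2).
    (q6 && q2): α-rule — add q6, q2.
    ○ open, literals {q2=true, q4=true, q6=true}.
  branch 2 (add ((!q2 || (q6 || q2)) && (!q3 && (q3 -> q1)))):
    ((!q2 || (q6 || q2)) && (!q3 && (q3 -> q1))): α-rule — add (!q2 || (q6 || q2)), (!q3 && (q3 -> q1)).
    (!q3 && (q3 -> q1)): α-rule — add !q3, (q3 -> q1).
    (!q2 || (q6 || q2)): β-rule — branch into !q2  //  (q6 || q2).
      branch 2.1 (add !q2):
        (q3 -> q1): β-rule — branch into !q3  //  q1.
          branch 2.1.1 (add !q3):
            ○ open, literals {q2=false, q3=false}.
          branch 2.1.2 (add q1):
            ○ open, literals {q1=true, q2=false, q3=false}.
      branch 2.2 (add (q6 || q2)):
        (q3 -> q1): β-rule — branch into !q3  //  q1.
          branch 2.2.1 (add !q3):
            (q6 || q2): β-rule — branch into q6  //  q2.
              branch 2.2.1.1 (add q6):
                ○ open, literals {q3=false, q6=true}.
              branch 2.2.1.2 (add q2):
                ○ open, literals {q2=true, q3=false}.
          branch 2.2.2 (add q1):
            (q6 || q2): β-rule — branch into q6  //  q2.
              branch 2.2.2.1 (add q6):
                ○ open, literals {q1=true, q3=false, q6=true}.
              branch 2.2.2.2 (add q2):
                ○ open, literals {q1=true, q2=true, q3=false}.
0 branches closed, 7 open.
Each open branch fixes some atoms; the unmentioned ones are free. Counting distinct full assignments: branch {q2=true, q4=true, q6=true} (q5, q1, q3) contributes 8 new; branch {q2=false, q3=false} (q5, q1, q6, q4) contributes 16 new; branch {q1=true, q2=false, q3=false} (q5, q6, q4) contributes 0 new; branch {q3=false, q6=true} (q5, q1, q2, q4) contributes 4 new; branch {q2=true, q3=false} (q5, q1, q6, q4) contributes 8 new; branch {q1=true, q3=false, q6=true} (q5, q2, q4) contributes 0 new; branch {q1=true, q2=true, q3=false} (q5, q6, q4) contributes 0 new. Total: 36.

36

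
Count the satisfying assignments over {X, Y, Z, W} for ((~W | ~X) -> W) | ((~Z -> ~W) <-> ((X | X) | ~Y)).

Initial set: {T (((~W | ~X) -> W) | ((~Z -> ~W) <-> ((X | X) | ~Y)))}.
T (((~W | ~X) -> W) | ((~Z -> ~W) <-> ((X | X) | ~Y))): β-rule — branch into T ((~W | ~X) -> W)  //  T ((~Z -> ~W) <-> ((X | X) | ~Y)).
  branch 1 (add T ((~W | ~X) -> W)):
    T ((~W | ~X) -> W): β-rule — branch into F (~W | ~X)  //  T W.
      branch 1.1 (add F (~W | ~X)):
        F (~W | ~X): α-rule — add F ~W, F ~X.
        ○ open, literals {W=T, X=T}.
      branch 1.2 (add T W):
        ○ open, literals {W=T}.
  branch 2 (add T ((~Z -> ~W) <-> ((X | X) | ~Y))):
    T ((~Z -> ~W) <-> ((X | X) | ~Y)): β-rule — branch into T (~Z -> ~W), T ((X | X) | ~Y)  //  F (~Z -> ~W), F ((X | X) | ~Y).
      branch 2.1 (add T (~Z -> ~W), T ((X | X) | ~Y)):
        T (~Z -> ~W): β-rule — branch into F ~Z  //  T ~W.
          branch 2.1.1 (add F ~Z):
            T ((X | X) | ~Y): β-rule — branch into T (X | X)  //  T ~Y.
              branch 2.1.1.1 (add T (X | X)):
                T (X | X): β-rule — branch into T X  //  T X.
                  branch 2.1.1.1.1 (add T X):
                    ○ open, literals {X=T, Z=T}.
                  branch 2.1.1.1.2 (add T X):
                    ○ open, literals {X=T, Z=T}.
              branch 2.1.1.2 (add T ~Y):
                ○ open, literals {Y=F, Z=T}.
          branch 2.1.2 (add T ~W):
            T ((X | X) | ~Y): β-rule — branch into T (X | X)  //  T ~Y.
              branch 2.1.2.1 (add T (X | X)):
                T (X | X): β-rule — branch into T X  //  T X.
                  branch 2.1.2.1.1 (add T X):
                    ○ open, literals {W=F, X=T}.
                  branch 2.1.2.1.2 (add T X):
                    ○ open, literals {W=F, X=T}.
              branch 2.1.2.2 (add T ~Y):
                ○ open, literals {W=F, Y=F}.
      branch 2.2 (add F (~Z -> ~W), F ((X | X) | ~Y)):
        F (~Z -> ~W): α-rule — add T ~Z, F ~W.
        F ((X | X) | ~Y): α-rule — add F (X | X), F ~Y.
        F (X | X): α-rule — add F X, F X.
        ○ open, literals {W=T, X=F, Y=T, Z=F}.
0 branches closed, 9 open.
Each open branch fixes some atoms; the unmentioned ones are free. Counting distinct full assignments: branch {W=T, X=T} (Y, Z) contributes 4 new; branch {W=T} (X, Y, Z) contributes 4 new; branch {X=T, Z=T} (Y, W) contributes 2 new; branch {X=T, Z=T} (Y, W) contributes 0 new; branch {Y=F, Z=T} (X, W) contributes 1 new; branch {W=F, X=T} (Y, Z) contributes 2 new; branch {W=F, X=T} (Y, Z) contributes 0 new; branch {W=F, Y=F} (X, Z) contributes 1 new; branch {W=T, X=F, Y=T, Z=F} (none free) contributes 0 new. Total: 14.

14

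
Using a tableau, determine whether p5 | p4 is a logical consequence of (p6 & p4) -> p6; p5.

Yes

Initial set: {T ((p6 & p4) -> p6); T p5; F (p5 | p4)}.
F (p5 | p4): α-rule — add F p5, F p4.
× closes — contains both p5 and ~p5.
All 1 branch closes.
Every branch closed, so the premises entail the conclusion.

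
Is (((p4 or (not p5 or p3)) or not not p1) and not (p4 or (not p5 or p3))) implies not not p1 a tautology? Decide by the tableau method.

Assume the negation and expand:
Initial set: {not ((((p4 or (not p5 or p3)) or not not p1) and not (p4 or (not p5 or p3))) implies not not p1)}.
not ((((p4 or (not p5 or p3)) or not not p1) and not (p4 or (not p5 or p3))) implies not not p1): α-rule — add (((p4 or (not p5 or p3)) or not not p1) and not (p4 or (not p5 or p3))), not not not p1.
(((p4 or (not p5 or p3)) or not not p1) and not (p4 or (not p5 or p3))): α-rule — add ((p4 or (not p5 or p3)) or not not p1), not (p4 or (not p5 or p3)).
not not not p1: drop double negation, giving not p1.
not (p4 or (not p5 or p3)): α-rule — add not p4, not (not p5 or p3).
not (not p5 or p3): α-rule — add not not p5, not p3.
((p4 or (not p5 or p3)) or not not p1): β-rule — branch into (p4 or (not p5 or p3))  //  not not p1.
  branch 1 (add (p4 or (not p5 or p3))):
    (p4 or (not p5 or p3)): β-rule — branch into p4  //  (not p5 or p3).
      branch 1.1 (add p4):
        × closes — contains both p4 and not p4.
      branch 1.2 (add (not p5 or p3)):
        (not p5 or p3): β-rule — branch into not p5  //  p3.
          branch 1.2.1 (add not p5):
            × closes — contains both p5 and not p5.
          branch 1.2.2 (add p3):
            × closes — contains both p3 and not p3.
  branch 2 (add not not p1):
    not not p1: drop double negation, giving p1.
    × closes — contains both p1 and not p1.
All 4 branches close.
Every branch closed, so the negation is unsatisfiable and the formula is valid.

Valid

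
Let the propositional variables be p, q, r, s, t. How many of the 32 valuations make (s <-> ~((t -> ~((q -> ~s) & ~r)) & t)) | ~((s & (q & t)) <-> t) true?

Initial set: {((s <-> ~((t -> ~((q -> ~s) & ~r)) & t)) | ~((s & (q & t)) <-> t))}.
((s <-> ~((t -> ~((q -> ~s) & ~r)) & t)) | ~((s & (q & t)) <-> t)): β-rule — branch into (s <-> ~((t -> ~((q -> ~s) & ~r)) & t))  //  ~((s & (q & t)) <-> t).
  branch 1 (add (s <-> ~((t -> ~((q -> ~s) & ~r)) & t))):
    (s <-> ~((t -> ~((q -> ~s) & ~r)) & t)): β-rule — branch into s, ~((t -> ~((q -> ~s) & ~r)) & t)  //  ~s, ~~((t -> ~((q -> ~s) & ~r)) & t).
      branch 1.1 (add s, ~((t -> ~((q -> ~s) & ~r)) & t)):
        ~((t -> ~((q -> ~s) & ~r)) & t): β-rule — branch into ~(t -> ~((q -> ~s) & ~r))  //  ~t.
          branch 1.1.1 (add ~(t -> ~((q -> ~s) & ~r))):
            ~(t -> ~((q -> ~s) & ~r)): α-rule — add t, ~~((q -> ~s) & ~r).
            ~~((q -> ~s) & ~r): α-rule — add (q -> ~s), ~r.
            (q -> ~s): β-rule — branch into ~q  //  ~s.
              branch 1.1.1.1 (add ~q):
                ○ open, literals {q=0, r=0, s=1, t=1}.
              branch 1.1.1.2 (add ~s):
                × closes — contains both s and ~s.
          branch 1.1.2 (add ~t):
            ○ open, literals {s=1, t=0}.
      branch 1.2 (add ~s, ~~((t -> ~((q -> ~s) & ~r)) & t)):
        ~~((t -> ~((q -> ~s) & ~r)) & t): α-rule — add (t -> ~((q -> ~s) & ~r)), t.
        (t -> ~((q -> ~s) & ~r)): β-rule — branch into ~t  //  ~((q -> ~s) & ~r).
          branch 1.2.1 (add ~t):
            × closes — contains both t and ~t.
          branch 1.2.2 (add ~((q -> ~s) & ~r)):
            ~((q -> ~s) & ~r): β-rule — branch into ~(q -> ~s)  //  ~~r.
              branch 1.2.2.1 (add ~(q -> ~s)):
                ~(q -> ~s): α-rule — add q, ~~s.
                × closes — contains both s and ~s.
              branch 1.2.2.2 (add ~~r):
                ○ open, literals {r=1, s=0, t=1}.
  branch 2 (add ~((s & (q & t)) <-> t)):
    ~((s & (q & t)) <-> t): β-rule — branch into (s & (q & t)), ~t  //  ~(s & (q & t)), t.
      branch 2.1 (add (s & (q & t)), ~t):
        (s & (q & t)): α-rule — add s, (q & t).
        (q & t): α-rule — add q, t.
        × closes — contains both t and ~t.
      branch 2.2 (add ~(s & (q & t)), t):
        ~(s & (q & t)): β-rule — branch into ~s  //  ~(q & t).
          branch 2.2.1 (add ~s):
            ○ open, literals {s=0, t=1}.
          branch 2.2.2 (add ~(q & t)):
            ~(q & t): β-rule — branch into ~q  //  ~t.
              branch 2.2.2.1 (add ~q):
                ○ open, literals {q=0, t=1}.
              branch 2.2.2.2 (add ~t):
                × closes — contains both t and ~t.
5 branches closed, 5 open.
Each open branch fixes some atoms; the unmentioned ones are free. Counting distinct full assignments: branch {q=0, r=0, s=1, t=1} (p) contributes 2 new; branch {s=1, t=0} (p, q, r) contributes 8 new; branch {r=1, s=0, t=1} (p, q) contributes 4 new; branch {s=0, t=1} (p, q, r) contributes 4 new; branch {q=0, t=1} (p, r, s) contributes 2 new. Total: 20.

20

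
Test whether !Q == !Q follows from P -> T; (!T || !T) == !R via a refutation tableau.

Yes

Initial set: {(P -> T); ((!T || !T) == !R); !(!Q == !Q)}.
(P -> T): β-rule — branch into !P  //  T.
  branch 1 (add !P):
    ((!T || !T) == !R): β-rule — branch into (!T || !T), !R  //  !(!T || !T), !!R.
      branch 1.1 (add (!T || !T), !R):
        !(!Q == !Q): β-rule — branch into !Q, !!Q  //  !!Q, !Q.
          branch 1.1.1 (add !Q, !!Q):
            × closes — contains both Q and !Q.
          branch 1.1.2 (add !!Q, !Q):
            × closes — contains both Q and !Q.
      branch 1.2 (add !(!T || !T), !!R):
        !(!T || !T): α-rule — add !!T, !!T.
        !(!Q == !Q): β-rule — branch into !Q, !!Q  //  !!Q, !Q.
          branch 1.2.1 (add !Q, !!Q):
            × closes — contains both Q and !Q.
          branch 1.2.2 (add !!Q, !Q):
            × closes — contains both Q and !Q.
  branch 2 (add T):
    ((!T || !T) == !R): β-rule — branch into (!T || !T), !R  //  !(!T || !T), !!R.
      branch 2.1 (add (!T || !T), !R):
        !(!Q == !Q): β-rule — branch into !Q, !!Q  //  !!Q, !Q.
          branch 2.1.1 (add !Q, !!Q):
            × closes — contains both Q and !Q.
          branch 2.1.2 (add !!Q, !Q):
            × closes — contains both Q and !Q.
      branch 2.2 (add !(!T || !T), !!R):
        !(!T || !T): α-rule — add !!T, !!T.
        !(!Q == !Q): β-rule — branch into !Q, !!Q  //  !!Q, !Q.
          branch 2.2.1 (add !Q, !!Q):
            × closes — contains both Q and !Q.
          branch 2.2.2 (add !!Q, !Q):
            × closes — contains both Q and !Q.
All 8 branches close.
Every branch closed, so the premises entail the conclusion.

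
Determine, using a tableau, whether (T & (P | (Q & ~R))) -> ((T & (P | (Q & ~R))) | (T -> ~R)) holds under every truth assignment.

Valid

Assume the negation and expand:
Initial set: {~((T & (P | (Q & ~R))) -> ((T & (P | (Q & ~R))) | (T -> ~R)))}.
~((T & (P | (Q & ~R))) -> ((T & (P | (Q & ~R))) | (T -> ~R))): α-rule — add (T & (P | (Q & ~R))), ~((T & (P | (Q & ~R))) | (T -> ~R)).
(T & (P | (Q & ~R))): α-rule — add T, (P | (Q & ~R)).
~((T & (P | (Q & ~R))) | (T -> ~R)): α-rule — add ~(T & (P | (Q & ~R))), ~(T -> ~R).
~(T -> ~R): α-rule — add T, ~~R.
(P | (Q & ~R)): β-rule — branch into P  //  (Q & ~R).
  branch 1 (add P):
    ~(T & (P | (Q & ~R))): β-rule — branch into ~T  //  ~(P | (Q & ~R)).
      branch 1.1 (add ~T):
        × closes — contains both T and ~T.
      branch 1.2 (add ~(P | (Q & ~R))):
        ~(P | (Q & ~R)): α-rule — add ~P, ~(Q & ~R).
        × closes — contains both P and ~P.
  branch 2 (add (Q & ~R)):
    (Q & ~R): α-rule — add Q, ~R.
    × closes — contains both R and ~R.
All 3 branches close.
Every branch closed, so the negation is unsatisfiable and the formula is valid.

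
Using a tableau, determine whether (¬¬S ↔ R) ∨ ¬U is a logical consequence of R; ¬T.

No

Initial set: {T R; T ¬T; F ((¬¬S ↔ R) ∨ ¬U)}.
F ((¬¬S ↔ R) ∨ ¬U): α-rule — add F (¬¬S ↔ R), F ¬U.
F (¬¬S ↔ R): β-rule — branch into T ¬¬S, F R  //  F ¬¬S, T R.
  branch 1 (add T ¬¬S, F R):
    × closes — contains both R and ¬R.
  branch 2 (add F ¬¬S, T R):
    F ¬¬S: drop double negation, giving F S.
    ○ open, literals {R=1, S=0, T=0, U=1}.
1 branch closed, 1 open.
An open branch gives a countermodel: R=1, S=0, T=0, U=1 (unmentioned atoms arbitrary); the premises hold there but the conclusion fails.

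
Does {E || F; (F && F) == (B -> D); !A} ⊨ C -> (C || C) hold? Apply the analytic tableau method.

Initial set: {(E || F); ((F && F) == (B -> D)); !A; !(C -> (C || C))}.
!(C -> (C || C)): α-rule — add C, !(C || C).
!(C || C): α-rule — add !C, !C.
× closes — contains both C and !C.
All 1 branch closes.
Every branch closed, so the premises entail the conclusion.

Yes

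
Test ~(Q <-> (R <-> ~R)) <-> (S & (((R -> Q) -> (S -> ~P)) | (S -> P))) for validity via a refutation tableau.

Not valid

Assume the negation and expand:
Initial set: {~(~(Q <-> (R <-> ~R)) <-> (S & (((R -> Q) -> (S -> ~P)) | (S -> P))))}.
~(~(Q <-> (R <-> ~R)) <-> (S & (((R -> Q) -> (S -> ~P)) | (S -> P)))): β-rule — branch into ~(Q <-> (R <-> ~R)), ~(S & (((R -> Q) -> (S -> ~P)) | (S -> P)))  //  ~~(Q <-> (R <-> ~R)), (S & (((R -> Q) -> (S -> ~P)) | (S -> P))).
  branch 1 (add ~(Q <-> (R <-> ~R)), ~(S & (((R -> Q) -> (S -> ~P)) | (S -> P)))):
    ~(Q <-> (R <-> ~R)): β-rule — branch into Q, ~(R <-> ~R)  //  ~Q, (R <-> ~R).
      branch 1.1 (add Q, ~(R <-> ~R)):
        ~(S & (((R -> Q) -> (S -> ~P)) | (S -> P))): β-rule — branch into ~S  //  ~(((R -> Q) -> (S -> ~P)) | (S -> P)).
          branch 1.1.1 (add ~S):
            ~(R <-> ~R): β-rule — branch into R, ~~R  //  ~R, ~R.
              branch 1.1.1.1 (add R, ~~R):
                ○ open, literals {Q=1, R=1, S=0}.
              branch 1.1.1.2 (add ~R, ~R):
                ○ open, literals {Q=1, R=0, S=0}.
          branch 1.1.2 (add ~(((R -> Q) -> (S -> ~P)) | (S -> P))):
            ~(((R -> Q) -> (S -> ~P)) | (S -> P)): α-rule — add ~((R -> Q) -> (S -> ~P)), ~(S -> P).
            ~((R -> Q) -> (S -> ~P)): α-rule — add (R -> Q), ~(S -> ~P).
            ~(S -> P): α-rule — add S, ~P.
            ~(S -> ~P): α-rule — add S, ~~P.
            × closes — contains both P and ~P.
      branch 1.2 (add ~Q, (R <-> ~R)):
        ~(S & (((R -> Q) -> (S -> ~P)) | (S -> P))): β-rule — branch into ~S  //  ~(((R -> Q) -> (S -> ~P)) | (S -> P)).
          branch 1.2.1 (add ~S):
            (R <-> ~R): β-rule — branch into R, ~R  //  ~R, ~~R.
              branch 1.2.1.1 (add R, ~R):
                × closes — contains both R and ~R.
              branch 1.2.1.2 (add ~R, ~~R):
                × closes — contains both R and ~R.
          branch 1.2.2 (add ~(((R -> Q) -> (S -> ~P)) | (S -> P))):
            ~(((R -> Q) -> (S -> ~P)) | (S -> P)): α-rule — add ~((R -> Q) -> (S -> ~P)), ~(S -> P).
            ~((R -> Q) -> (S -> ~P)): α-rule — add (R -> Q), ~(S -> ~P).
            ~(S -> P): α-rule — add S, ~P.
            ~(S -> ~P): α-rule — add S, ~~P.
            × closes — contains both P and ~P.
  branch 2 (add ~~(Q <-> (R <-> ~R)), (S & (((R -> Q) -> (S -> ~P)) | (S -> P)))):
    (S & (((R -> Q) -> (S -> ~P)) | (S -> P))): α-rule — add S, (((R -> Q) -> (S -> ~P)) | (S -> P)).
    ~~(Q <-> (R <-> ~R)): β-rule — branch into Q, (R <-> ~R)  //  ~Q, ~(R <-> ~R).
      branch 2.1 (add Q, (R <-> ~R)):
        (((R -> Q) -> (S -> ~P)) | (S -> P)): β-rule — branch into ((R -> Q) -> (S -> ~P))  //  (S -> P).
          branch 2.1.1 (add ((R -> Q) -> (S -> ~P))):
            (R <-> ~R): β-rule — branch into R, ~R  //  ~R, ~~R.
              branch 2.1.1.1 (add R, ~R):
                × closes — contains both R and ~R.
              branch 2.1.1.2 (add ~R, ~~R):
                × closes — contains both R and ~R.
          branch 2.1.2 (add (S -> P)):
            (R <-> ~R): β-rule — branch into R, ~R  //  ~R, ~~R.
              branch 2.1.2.1 (add R, ~R):
                × closes — contains both R and ~R.
              branch 2.1.2.2 (add ~R, ~~R):
                × closes — contains both R and ~R.
      branch 2.2 (add ~Q, ~(R <-> ~R)):
        (((R -> Q) -> (S -> ~P)) | (S -> P)): β-rule — branch into ((R -> Q) -> (S -> ~P))  //  (S -> P).
          branch 2.2.1 (add ((R -> Q) -> (S -> ~P))):
            ~(R <-> ~R): β-rule — branch into R, ~~R  //  ~R, ~R.
              branch 2.2.1.1 (add R, ~~R):
                ((R -> Q) -> (S -> ~P)): β-rule — branch into ~(R -> Q)  //  (S -> ~P).
                  branch 2.2.1.1.1 (add ~(R -> Q)):
                    ~(R -> Q): α-rule — add R, ~Q.
                    ○ open, literals {Q=0, R=1, S=1}.
                  branch 2.2.1.1.2 (add (S -> ~P)):
                    (S -> ~P): β-rule — branch into ~S  //  ~P.
                      branch 2.2.1.1.2.1 (add ~S):
                        × closes — contains both S and ~S.
                      branch 2.2.1.1.2.2 (add ~P):
                        ○ open, literals {P=0, Q=0, R=1, S=1}.
              branch 2.2.1.2 (add ~R, ~R):
                ((R -> Q) -> (S -> ~P)): β-rule — branch into ~(R -> Q)  //  (S -> ~P).
                  branch 2.2.1.2.1 (add ~(R -> Q)):
                    ~(R -> Q): α-rule — add R, ~Q.
                    × closes — contains both R and ~R.
                  branch 2.2.1.2.2 (add (S -> ~P)):
                    (S -> ~P): β-rule — branch into ~S  //  ~P.
                      branch 2.2.1.2.2.1 (add ~S):
                        × closes — contains both S and ~S.
                      branch 2.2.1.2.2.2 (add ~P):
                        ○ open, literals {P=0, Q=0, R=0, S=1}.
          branch 2.2.2 (add (S -> P)):
            ~(R <-> ~R): β-rule — branch into R, ~~R  //  ~R, ~R.
              branch 2.2.2.1 (add R, ~~R):
                (S -> P): β-rule — branch into ~S  //  P.
                  branch 2.2.2.1.1 (add ~S):
                    × closes — contains both S and ~S.
                  branch 2.2.2.1.2 (add P):
                    ○ open, literals {P=1, Q=0, R=1, S=1}.
              branch 2.2.2.2 (add ~R, ~R):
                (S -> P): β-rule — branch into ~S  //  P.
                  branch 2.2.2.2.1 (add ~S):
                    × closes — contains both S and ~S.
                  branch 2.2.2.2.2 (add P):
                    ○ open, literals {P=1, Q=0, R=0, S=1}.
13 branches closed, 7 open.
An open branch gives a countermodel: Q=1, R=1, S=0 (unmentioned atoms arbitrary); under it the original formula is false.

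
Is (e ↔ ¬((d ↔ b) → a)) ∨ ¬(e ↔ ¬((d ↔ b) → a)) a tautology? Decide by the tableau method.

Assume the negation and expand:
Initial set: {¬((e ↔ ¬((d ↔ b) → a)) ∨ ¬(e ↔ ¬((d ↔ b) → a)))}.
¬((e ↔ ¬((d ↔ b) → a)) ∨ ¬(e ↔ ¬((d ↔ b) → a))): α-rule — add ¬(e ↔ ¬((d ↔ b) → a)), ¬¬(e ↔ ¬((d ↔ b) → a)).
¬(e ↔ ¬((d ↔ b) → a)): β-rule — branch into e, ¬¬((d ↔ b) → a)  //  ¬e, ¬((d ↔ b) → a).
  branch 1 (add e, ¬¬((d ↔ b) → a)):
    ¬¬(e ↔ ¬((d ↔ b) → a)): β-rule — branch into e, ¬((d ↔ b) → a)  //  ¬e, ¬¬((d ↔ b) → a).
      branch 1.1 (add e, ¬((d ↔ b) → a)):
        ¬((d ↔ b) → a): α-rule — add (d ↔ b), ¬a.
        ¬¬((d ↔ b) → a): β-rule — branch into ¬(d ↔ b)  //  a.
          branch 1.1.1 (add ¬(d ↔ b)):
            (d ↔ b): β-rule — branch into d, b  //  ¬d, ¬b.
              branch 1.1.1.1 (add d, b):
                ¬(d ↔ b): β-rule — branch into d, ¬b  //  ¬d, b.
                  branch 1.1.1.1.1 (add d, ¬b):
                    × closes — contains both b and ¬b.
                  branch 1.1.1.1.2 (add ¬d, b):
                    × closes — contains both d and ¬d.
              branch 1.1.1.2 (add ¬d, ¬b):
                ¬(d ↔ b): β-rule — branch into d, ¬b  //  ¬d, b.
                  branch 1.1.1.2.1 (add d, ¬b):
                    × closes — contains both d and ¬d.
                  branch 1.1.1.2.2 (add ¬d, b):
                    × closes — contains both b and ¬b.
          branch 1.1.2 (add a):
            × closes — contains both a and ¬a.
      branch 1.2 (add ¬e, ¬¬((d ↔ b) → a)):
        × closes — contains both e and ¬e.
  branch 2 (add ¬e, ¬((d ↔ b) → a)):
    ¬((d ↔ b) → a): α-rule — add (d ↔ b), ¬a.
    ¬¬(e ↔ ¬((d ↔ b) → a)): β-rule — branch into e, ¬((d ↔ b) → a)  //  ¬e, ¬¬((d ↔ b) → a).
      branch 2.1 (add e, ¬((d ↔ b) → a)):
        × closes — contains both e and ¬e.
      branch 2.2 (add ¬e, ¬¬((d ↔ b) → a)):
        (d ↔ b): β-rule — branch into d, b  //  ¬d, ¬b.
          branch 2.2.1 (add d, b):
            ¬¬((d ↔ b) → a): β-rule — branch into ¬(d ↔ b)  //  a.
              branch 2.2.1.1 (add ¬(d ↔ b)):
                ¬(d ↔ b): β-rule — branch into d, ¬b  //  ¬d, b.
                  branch 2.2.1.1.1 (add d, ¬b):
                    × closes — contains both b and ¬b.
                  branch 2.2.1.1.2 (add ¬d, b):
                    × closes — contains both d and ¬d.
              branch 2.2.1.2 (add a):
                × closes — contains both a and ¬a.
          branch 2.2.2 (add ¬d, ¬b):
            ¬¬((d ↔ b) → a): β-rule — branch into ¬(d ↔ b)  //  a.
              branch 2.2.2.1 (add ¬(d ↔ b)):
                ¬(d ↔ b): β-rule — branch into d, ¬b  //  ¬d, b.
                  branch 2.2.2.1.1 (add d, ¬b):
                    × closes — contains both d and ¬d.
                  branch 2.2.2.1.2 (add ¬d, b):
                    × closes — contains both b and ¬b.
              branch 2.2.2.2 (add a):
                × closes — contains both a and ¬a.
All 13 branches close.
Every branch closed, so the negation is unsatisfiable and the formula is valid.

Valid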